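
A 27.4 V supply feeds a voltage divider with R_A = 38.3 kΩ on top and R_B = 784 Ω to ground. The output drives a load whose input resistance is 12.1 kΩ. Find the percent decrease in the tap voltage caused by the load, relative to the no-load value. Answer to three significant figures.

The divider's output (Thévenin) resistance is R_A‖R_B = 768.3 Ω.
Fractional drop under load = R_th/(R_th + R_L) = 768.3 / (768.3 + 12100) = 0.05970.
So the output falls by 5.97 %.

5.97 %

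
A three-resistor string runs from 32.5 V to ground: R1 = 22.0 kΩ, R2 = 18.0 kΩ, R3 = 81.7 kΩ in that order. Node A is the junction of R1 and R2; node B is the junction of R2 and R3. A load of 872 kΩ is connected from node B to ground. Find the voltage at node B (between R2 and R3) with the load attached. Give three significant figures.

At node B, R3 is in parallel with the load: R3‖R_L = 74.70 kΩ.
Below node A the resistance is R2 + (R3‖R_L) = 92.70 kΩ, so V_A = 32.5 × 92.70/114.7 = 26.27 V.
Then V_B = V_A × (R3‖R_L)/(R2 + R3‖R_L) = 26.27 × 74.70/92.70 = 21.2 V.

V ≈ 21.2 V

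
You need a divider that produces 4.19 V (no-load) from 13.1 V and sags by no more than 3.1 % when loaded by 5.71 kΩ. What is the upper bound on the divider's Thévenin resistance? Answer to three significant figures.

R_th ≤ 183 Ω

Loading drop = R_th/(R_th + R_L) ≤ 0.0310, so R_th ≤ R_L · ε/(1−ε) = 5.71 kΩ × 0.0310/0.9690 = 183 Ω.
(Any R1, R2 with R2/(R1+R2) = 0.320 and R1‖R2 ≤ 183 Ω will meet the spec.)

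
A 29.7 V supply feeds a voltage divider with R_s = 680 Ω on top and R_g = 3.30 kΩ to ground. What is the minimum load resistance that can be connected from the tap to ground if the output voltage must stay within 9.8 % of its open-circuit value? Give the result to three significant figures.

Output resistance R_th = R_s‖R_g = (680 × 3300)/3980 = 563.8 Ω.
The fractional drop is R_th/(R_th + R_L); requiring this ≤ 0.0980 gives R_L ≥ R_th(1/0.0980 − 1) = 563.8 × 9.204 = 5.19 kΩ.

R_L(min) ≈ 5.19 kΩ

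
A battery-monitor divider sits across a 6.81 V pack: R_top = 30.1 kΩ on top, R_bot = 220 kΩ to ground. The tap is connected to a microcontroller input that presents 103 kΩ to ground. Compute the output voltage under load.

The load sits in parallel with R_bot: R_bot‖R_L = (220 × 103) / (220 + 103) = 70.15 kΩ.
V_out = 6.81 × 70.15 / (30.1 + 70.15) = 6.81 × 70.15/100.3 = 4.77 V.

V_out ≈ 4.77 V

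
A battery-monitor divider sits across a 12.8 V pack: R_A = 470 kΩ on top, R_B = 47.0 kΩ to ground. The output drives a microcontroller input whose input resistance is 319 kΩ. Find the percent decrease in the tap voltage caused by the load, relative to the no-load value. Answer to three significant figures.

11.8 %

The divider's output (Thévenin) resistance is R_A‖R_B = 42.73 kΩ.
Fractional drop under load = R_th/(R_th + R_L) = 42.73 / (42.73 + 319) = 0.1181.
So the output falls by 11.8 %.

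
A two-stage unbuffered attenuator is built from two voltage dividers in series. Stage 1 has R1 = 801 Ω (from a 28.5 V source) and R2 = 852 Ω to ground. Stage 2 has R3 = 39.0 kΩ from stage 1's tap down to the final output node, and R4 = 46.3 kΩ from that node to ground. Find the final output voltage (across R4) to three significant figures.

V_out ≈ 7.93 V

Stage 2 presents R3+R4 = 85300 Ω as a load on stage 1's tap.
Stage 1's lower leg becomes R2‖(R3+R4) = 843.6 Ω, so V_mid = 28.5 × 843.6/1645 = 14.62 V.
Stage 2 is itself unloaded: V_out = V_mid × R4/(R3+R4) = 14.62 × 46300/85300 = 7.93 V.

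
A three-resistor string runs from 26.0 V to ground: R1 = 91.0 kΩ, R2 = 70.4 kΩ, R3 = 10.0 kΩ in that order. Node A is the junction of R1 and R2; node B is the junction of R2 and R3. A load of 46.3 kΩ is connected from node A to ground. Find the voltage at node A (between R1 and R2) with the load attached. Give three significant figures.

V ≈ 6.35 V

Below node A the series string R2+R3 = 80.40 kΩ sits in parallel with the 46.3 kΩ load: 29.38 kΩ.
V_A = 26.0 × 29.38/(91.0 + 29.38) = 6.35 V.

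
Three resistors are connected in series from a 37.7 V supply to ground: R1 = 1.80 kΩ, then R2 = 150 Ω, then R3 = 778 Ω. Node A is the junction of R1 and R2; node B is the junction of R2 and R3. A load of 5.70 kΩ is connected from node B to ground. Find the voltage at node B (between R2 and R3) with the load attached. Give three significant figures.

At node B, R3 is in parallel with the load: R3‖R_L = 684.6 Ω.
Below node A the resistance is R2 + (R3‖R_L) = 834.6 Ω, so V_A = 37.7 × 834.6/2635 = 11.94 V.
Then V_B = V_A × (R3‖R_L)/(R2 + R3‖R_L) = 11.94 × 684.6/834.6 = 9.80 V.

V ≈ 9.80 V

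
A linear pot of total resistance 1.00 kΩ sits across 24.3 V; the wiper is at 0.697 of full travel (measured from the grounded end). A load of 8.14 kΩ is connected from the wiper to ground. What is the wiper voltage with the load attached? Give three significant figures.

V ≈ 16.5 V

The wiper splits the pot into (1−α)R = 303.0 Ω above and αR = 697.0 Ω below.
Lower section ‖ load = 642.0 Ω.
V_wiper = 24.3 × 642.0/(303.0 + 642.0) = 16.5 V.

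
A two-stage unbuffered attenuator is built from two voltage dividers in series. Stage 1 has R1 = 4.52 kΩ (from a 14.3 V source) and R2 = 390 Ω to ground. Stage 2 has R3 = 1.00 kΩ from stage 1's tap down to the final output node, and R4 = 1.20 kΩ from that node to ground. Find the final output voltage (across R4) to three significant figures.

Stage 2 presents R3+R4 = 2200 Ω as a load on stage 1's tap.
Stage 1's lower leg becomes R2‖(R3+R4) = 331.3 Ω, so V_mid = 14.3 × 331.3/4851 = 0.9765 V.
Stage 2 is itself unloaded: V_out = V_mid × R4/(R3+R4) = 0.9765 × 1200/2200 = 0.533 V.

V_out ≈ 0.533 V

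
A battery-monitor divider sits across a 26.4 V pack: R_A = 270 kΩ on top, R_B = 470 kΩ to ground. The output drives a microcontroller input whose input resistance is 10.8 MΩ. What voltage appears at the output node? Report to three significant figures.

The load sits in parallel with R_B: R_B‖R_L = (470 × 10800) / (470 + 10800) = 450.4 kΩ.
V_out = 26.4 × 450.4 / (270 + 450.4) = 26.4 × 450.4/720.4 = 16.5 V.

V_out ≈ 16.5 V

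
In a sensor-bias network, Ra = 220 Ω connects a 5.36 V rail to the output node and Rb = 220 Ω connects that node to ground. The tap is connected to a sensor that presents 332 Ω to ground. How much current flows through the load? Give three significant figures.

Rb‖R_L = 132.3 Ω; V_out = 5.36 × 132.3/352.3 = 2.013 V.
I_L = V_out / R_L = 2.013 / 332 Ω = 6.06 mA.

I_L ≈ 6.06 mA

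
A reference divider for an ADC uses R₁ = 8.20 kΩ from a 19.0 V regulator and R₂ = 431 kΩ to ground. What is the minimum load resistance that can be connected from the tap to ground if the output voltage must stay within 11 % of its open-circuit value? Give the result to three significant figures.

R_L(min) ≈ 65.1 kΩ

Output resistance R_th = R₁‖R₂ = (8.20 × 431)/439.2 = 8.047 kΩ.
The fractional drop is R_th/(R_th + R_L); requiring this ≤ 0.110 gives R_L ≥ R_th(1/0.110 − 1) = 8.047 × 8.091 = 65.1 kΩ.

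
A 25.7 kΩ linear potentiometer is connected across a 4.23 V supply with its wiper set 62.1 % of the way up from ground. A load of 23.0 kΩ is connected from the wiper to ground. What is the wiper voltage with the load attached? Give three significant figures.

V ≈ 2.08 V

The wiper splits the pot into (1−α)R = 9.740 kΩ above and αR = 15.96 kΩ below.
Lower section ‖ load = 9.422 kΩ.
V_wiper = 4.23 × 9.422/(9.740 + 9.422) = 2.08 V.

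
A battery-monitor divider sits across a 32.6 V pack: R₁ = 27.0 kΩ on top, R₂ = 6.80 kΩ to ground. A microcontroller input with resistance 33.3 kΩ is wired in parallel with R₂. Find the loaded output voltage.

The load sits in parallel with R₂: R₂‖R_L = (6.80 × 33.3) / (6.80 + 33.3) = 5.647 kΩ.
V_out = 32.6 × 5.647 / (27.0 + 5.647) = 32.6 × 5.647/32.65 = 5.64 V.

V_out ≈ 5.64 V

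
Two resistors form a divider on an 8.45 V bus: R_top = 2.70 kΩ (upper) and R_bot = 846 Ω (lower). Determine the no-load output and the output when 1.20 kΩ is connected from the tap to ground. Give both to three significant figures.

Open-circuit: V = 8.45 × 846/(2700 + 846) = 2.02 V.
With the load, R_bot becomes R_bot‖R_L = 496.2 Ω, so V = 8.45 × 496.2/3196 = 1.31 V.

Unloaded: 2.02 V; loaded: 1.31 V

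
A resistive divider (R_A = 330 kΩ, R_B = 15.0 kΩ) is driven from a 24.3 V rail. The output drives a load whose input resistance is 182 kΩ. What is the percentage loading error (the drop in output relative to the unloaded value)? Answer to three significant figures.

7.31 %

The divider's output (Thévenin) resistance is R_A‖R_B = 14.35 kΩ.
Fractional drop under load = R_th/(R_th + R_L) = 14.35 / (14.35 + 182) = 0.07307.
So the output falls by 7.31 %.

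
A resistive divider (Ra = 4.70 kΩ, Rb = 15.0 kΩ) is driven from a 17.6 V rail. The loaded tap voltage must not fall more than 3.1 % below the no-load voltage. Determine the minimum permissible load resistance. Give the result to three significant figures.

R_L(min) ≈ 112 kΩ

Output resistance R_th = Ra‖Rb = (4.70 × 15.0)/19.70 = 3.579 kΩ.
The fractional drop is R_th/(R_th + R_L); requiring this ≤ 0.0310 gives R_L ≥ R_th(1/0.0310 − 1) = 3.579 × 31.26 = 112 kΩ.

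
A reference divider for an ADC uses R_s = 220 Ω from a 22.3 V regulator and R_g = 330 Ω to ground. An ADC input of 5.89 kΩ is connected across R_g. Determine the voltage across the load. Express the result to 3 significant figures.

V_out ≈ 13.1 V

The load sits in parallel with R_g: R_g‖R_L = (330 × 5890) / (330 + 5890) = 312.5 Ω.
V_out = 22.3 × 312.5 / (220 + 312.5) = 22.3 × 312.5/532.5 = 13.1 V.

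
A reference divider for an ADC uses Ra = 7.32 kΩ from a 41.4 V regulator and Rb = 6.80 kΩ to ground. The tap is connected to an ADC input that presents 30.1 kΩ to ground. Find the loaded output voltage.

The load sits in parallel with Rb: Rb‖R_L = (6.80 × 30.1) / (6.80 + 30.1) = 5.547 kΩ.
V_out = 41.4 × 5.547 / (7.32 + 5.547) = 41.4 × 5.547/12.87 = 17.8 V.
(Unloaded it would have been 19.9 V.)

V_out ≈ 17.8 V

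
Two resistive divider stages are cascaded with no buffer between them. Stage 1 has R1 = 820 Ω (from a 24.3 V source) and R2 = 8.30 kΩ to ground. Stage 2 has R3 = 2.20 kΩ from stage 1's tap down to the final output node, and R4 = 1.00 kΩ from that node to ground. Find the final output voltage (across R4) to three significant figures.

Stage 2 presents R3+R4 = 3200 Ω as a load on stage 1's tap.
Stage 1's lower leg becomes R2‖(R3+R4) = 2310 Ω, so V_mid = 24.3 × 2310/3130 = 17.93 V.
Stage 2 is itself unloaded: V_out = V_mid × R4/(R3+R4) = 17.93 × 1000/3200 = 5.60 V.

V_out ≈ 5.60 V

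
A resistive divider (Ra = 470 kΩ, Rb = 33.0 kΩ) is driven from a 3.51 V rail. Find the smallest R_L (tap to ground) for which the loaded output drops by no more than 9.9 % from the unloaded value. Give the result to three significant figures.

Output resistance R_th = Ra‖Rb = (470 × 33.0)/503.0 = 30.83 kΩ.
The fractional drop is R_th/(R_th + R_L); requiring this ≤ 0.0990 gives R_L ≥ R_th(1/0.0990 − 1) = 30.83 × 9.101 = 281 kΩ.

R_L(min) ≈ 281 kΩ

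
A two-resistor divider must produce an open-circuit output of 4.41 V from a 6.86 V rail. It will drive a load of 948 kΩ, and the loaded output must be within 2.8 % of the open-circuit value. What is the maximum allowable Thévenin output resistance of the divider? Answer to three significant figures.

Loading drop = R_th/(R_th + R_L) ≤ 0.0280, so R_th ≤ R_L · ε/(1−ε) = 948 kΩ × 0.0280/0.9720 = 27.3 kΩ.

R_th ≤ 27.3 kΩ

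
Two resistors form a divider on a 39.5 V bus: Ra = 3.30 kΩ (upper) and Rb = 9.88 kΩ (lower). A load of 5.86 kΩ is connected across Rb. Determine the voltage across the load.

V_out ≈ 20.8 V

The load sits in parallel with Rb: Rb‖R_L = (9.88 × 5.86) / (9.88 + 5.86) = 3.678 kΩ.
V_out = 39.5 × 3.678 / (3.30 + 3.678) = 39.5 × 3.678/6.978 = 20.8 V.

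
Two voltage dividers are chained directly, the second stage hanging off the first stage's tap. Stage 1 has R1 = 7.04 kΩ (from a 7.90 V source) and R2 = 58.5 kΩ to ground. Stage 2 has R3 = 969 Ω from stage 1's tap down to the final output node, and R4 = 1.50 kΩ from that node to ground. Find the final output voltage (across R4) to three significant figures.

Stage 2 presents R3+R4 = 2469 Ω as a load on stage 1's tap.
Stage 1's lower leg becomes R2‖(R3+R4) = 2369 Ω, so V_mid = 7.90 × 2369/9409 = 1.989 V.
Stage 2 is itself unloaded: V_out = V_mid × R4/(R3+R4) = 1.989 × 1500/2469 = 1.21 V.

V_out ≈ 1.21 V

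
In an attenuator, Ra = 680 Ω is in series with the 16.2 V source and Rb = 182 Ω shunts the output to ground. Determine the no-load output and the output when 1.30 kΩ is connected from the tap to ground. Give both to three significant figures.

Unloaded: 3.42 V; loaded: 3.08 V

Open-circuit: V = 16.2 × 182/(680 + 182) = 3.42 V.
With the load, Rb becomes Rb‖R_L = 159.6 Ω, so V = 16.2 × 159.6/839.6 = 3.08 V.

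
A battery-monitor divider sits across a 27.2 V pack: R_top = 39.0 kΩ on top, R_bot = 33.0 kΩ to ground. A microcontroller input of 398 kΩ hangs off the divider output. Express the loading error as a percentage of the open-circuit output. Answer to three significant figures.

The divider's output (Thévenin) resistance is R_top‖R_bot = 17.88 kΩ.
Fractional drop under load = R_th/(R_th + R_L) = 17.88 / (17.88 + 398) = 0.04298.
So the output falls by 4.30 %.

4.30 %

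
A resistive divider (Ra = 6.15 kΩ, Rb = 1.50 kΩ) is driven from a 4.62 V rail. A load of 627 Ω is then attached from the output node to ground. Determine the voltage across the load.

V_out ≈ 0.310 V

The load sits in parallel with Rb: Rb‖R_L = (1500 × 627) / (1500 + 627) = 442.2 Ω.
V_out = 4.62 × 442.2 / (6150 + 442.2) = 4.62 × 442.2/6592 = 0.310 V.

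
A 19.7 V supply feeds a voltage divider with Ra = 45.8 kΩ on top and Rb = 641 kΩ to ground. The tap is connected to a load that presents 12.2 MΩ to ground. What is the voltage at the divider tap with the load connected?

The load sits in parallel with Rb: Rb‖R_L = (641 × 12200) / (641 + 12200) = 609.0 kΩ.
V_out = 19.7 × 609.0 / (45.8 + 609.0) = 19.7 × 609.0/654.8 = 18.3 V.

V_out ≈ 18.3 V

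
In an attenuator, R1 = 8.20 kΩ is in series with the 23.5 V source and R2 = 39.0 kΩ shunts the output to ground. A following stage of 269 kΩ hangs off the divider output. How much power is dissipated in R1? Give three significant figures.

Total resistance from the source is R1 + (R2‖R_L) = 42.26 kΩ, so I = 23.5/42.26 kΩ = 0.5561 mA.
P = I²·R1 = (0.5561 mA)² × 8.20 kΩ = 2.54 mW.

P ≈ 2.54 mW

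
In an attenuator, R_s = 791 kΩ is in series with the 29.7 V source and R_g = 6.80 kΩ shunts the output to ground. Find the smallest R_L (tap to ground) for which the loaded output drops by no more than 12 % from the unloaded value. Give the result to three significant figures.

R_L(min) ≈ 49.4 kΩ

Output resistance R_th = R_s‖R_g = (791 × 6.80)/797.8 = 6.742 kΩ.
The fractional drop is R_th/(R_th + R_L); requiring this ≤ 0.120 gives R_L ≥ R_th(1/0.120 − 1) = 6.742 × 7.333 = 49.4 kΩ.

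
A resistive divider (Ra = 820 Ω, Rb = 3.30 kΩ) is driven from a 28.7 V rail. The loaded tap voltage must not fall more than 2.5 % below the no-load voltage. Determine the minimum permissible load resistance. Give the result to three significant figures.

R_L(min) ≈ 25.6 kΩ

Output resistance R_th = Ra‖Rb = (820 × 3300)/4120 = 656.8 Ω.
The fractional drop is R_th/(R_th + R_L); requiring this ≤ 0.0250 gives R_L ≥ R_th(1/0.0250 − 1) = 656.8 × 39.00 = 25.6 kΩ.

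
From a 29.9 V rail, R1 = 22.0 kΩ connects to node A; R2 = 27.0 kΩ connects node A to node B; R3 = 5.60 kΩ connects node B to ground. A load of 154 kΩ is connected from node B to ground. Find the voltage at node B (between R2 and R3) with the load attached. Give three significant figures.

At node B, R3 is in parallel with the load: R3‖R_L = 5.404 kΩ.
Below node A the resistance is R2 + (R3‖R_L) = 32.40 kΩ, so V_A = 29.9 × 32.40/54.40 = 17.81 V.
Then V_B = V_A × (R3‖R_L)/(R2 + R3‖R_L) = 17.81 × 5.404/32.40 = 2.97 V.

V ≈ 2.97 V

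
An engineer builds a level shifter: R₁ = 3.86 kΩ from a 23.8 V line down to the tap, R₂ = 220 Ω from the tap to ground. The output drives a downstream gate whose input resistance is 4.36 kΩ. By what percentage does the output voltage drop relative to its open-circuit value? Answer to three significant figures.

4.56 %

The divider's output (Thévenin) resistance is R₁‖R₂ = 208.1 Ω.
Fractional drop under load = R_th/(R_th + R_L) = 208.1 / (208.1 + 4360) = 0.04556.
So the output falls by 4.56 %.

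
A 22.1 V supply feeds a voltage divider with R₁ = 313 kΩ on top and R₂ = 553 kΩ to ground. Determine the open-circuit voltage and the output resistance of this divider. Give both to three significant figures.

V_th = 14.1 V, R_th = 200 kΩ

V_th is the open-circuit tap voltage: 22.1 × 553/(313 + 553) = 14.1 V.
With the supply zeroed, R₁ and R₂ appear in parallel from the tap: R_th = R₁‖R₂ = (313 × 553)/866.0 = 200 kΩ.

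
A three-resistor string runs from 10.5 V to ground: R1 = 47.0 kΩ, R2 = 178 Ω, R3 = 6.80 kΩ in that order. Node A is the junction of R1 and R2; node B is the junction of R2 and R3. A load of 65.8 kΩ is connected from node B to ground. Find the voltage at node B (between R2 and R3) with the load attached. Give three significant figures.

V ≈ 1.21 V

At node B, R3 is in parallel with the load: R3‖R_L = 6163 Ω.
Below node A the resistance is R2 + (R3‖R_L) = 6341 Ω, so V_A = 10.5 × 6341/53340 = 1.248 V.
Then V_B = V_A × (R3‖R_L)/(R2 + R3‖R_L) = 1.248 × 6163/6341 = 1.21 V.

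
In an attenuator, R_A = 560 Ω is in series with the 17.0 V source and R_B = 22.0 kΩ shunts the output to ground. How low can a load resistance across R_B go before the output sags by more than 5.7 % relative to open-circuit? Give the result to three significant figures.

R_L(min) ≈ 9.03 kΩ

Output resistance R_th = R_A‖R_B = (560 × 22000)/22560 = 546.1 Ω.
The fractional drop is R_th/(R_th + R_L); requiring this ≤ 0.0570 gives R_L ≥ R_th(1/0.0570 − 1) = 546.1 × 16.54 = 9.03 kΩ.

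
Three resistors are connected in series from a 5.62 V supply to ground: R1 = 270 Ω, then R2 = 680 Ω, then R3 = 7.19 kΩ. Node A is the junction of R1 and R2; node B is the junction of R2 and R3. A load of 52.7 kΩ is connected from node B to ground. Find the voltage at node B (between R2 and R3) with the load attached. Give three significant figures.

V ≈ 4.89 V

At node B, R3 is in parallel with the load: R3‖R_L = 6327 Ω.
Below node A the resistance is R2 + (R3‖R_L) = 7007 Ω, so V_A = 5.62 × 7007/7277 = 5.411 V.
Then V_B = V_A × (R3‖R_L)/(R2 + R3‖R_L) = 5.411 × 6327/7007 = 4.89 V.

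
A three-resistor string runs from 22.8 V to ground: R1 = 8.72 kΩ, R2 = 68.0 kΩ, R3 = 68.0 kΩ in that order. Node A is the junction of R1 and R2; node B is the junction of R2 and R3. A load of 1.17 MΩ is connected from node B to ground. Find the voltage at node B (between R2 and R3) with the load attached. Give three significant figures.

V ≈ 10.4 V

At node B, R3 is in parallel with the load: R3‖R_L = 64.26 kΩ.
Below node A the resistance is R2 + (R3‖R_L) = 132.3 kΩ, so V_A = 22.8 × 132.3/141.0 = 21.39 V.
Then V_B = V_A × (R3‖R_L)/(R2 + R3‖R_L) = 21.39 × 64.26/132.3 = 10.4 V.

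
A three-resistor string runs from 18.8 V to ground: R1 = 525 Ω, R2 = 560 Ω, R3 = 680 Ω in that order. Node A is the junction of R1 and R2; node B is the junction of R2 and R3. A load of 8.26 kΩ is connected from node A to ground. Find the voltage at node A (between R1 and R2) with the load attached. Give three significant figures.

Below node A the series string R2+R3 = 1240 Ω sits in parallel with the 8260 Ω load: 1078 Ω.
V_A = 18.8 × 1078/(525 + 1078) = 12.6 V.

V ≈ 12.6 V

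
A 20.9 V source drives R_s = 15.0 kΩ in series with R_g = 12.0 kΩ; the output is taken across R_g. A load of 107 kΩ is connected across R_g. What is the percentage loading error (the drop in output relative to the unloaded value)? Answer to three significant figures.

5.87 %

The divider's output (Thévenin) resistance is R_s‖R_g = 6.667 kΩ.
Fractional drop under load = R_th/(R_th + R_L) = 6.667 / (6.667 + 107) = 0.05865.
So the output falls by 5.87 %.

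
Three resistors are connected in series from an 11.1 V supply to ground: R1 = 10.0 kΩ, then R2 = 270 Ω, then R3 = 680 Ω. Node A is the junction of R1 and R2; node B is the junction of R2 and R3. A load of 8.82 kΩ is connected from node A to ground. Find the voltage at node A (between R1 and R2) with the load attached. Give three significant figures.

V ≈ 0.877 V

Below node A the series string R2+R3 = 950.0 Ω sits in parallel with the 8820 Ω load: 857.6 Ω.
V_A = 11.1 × 857.6/(10000 + 857.6) = 0.877 V.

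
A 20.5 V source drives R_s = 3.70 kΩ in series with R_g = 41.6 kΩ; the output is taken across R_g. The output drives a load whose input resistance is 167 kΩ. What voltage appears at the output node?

The load sits in parallel with R_g: R_g‖R_L = (41.6 × 167) / (41.6 + 167) = 33.30 kΩ.
V_out = 20.5 × 33.30 / (3.70 + 33.30) = 20.5 × 33.30/37.00 = 18.5 V.

V_out ≈ 18.5 V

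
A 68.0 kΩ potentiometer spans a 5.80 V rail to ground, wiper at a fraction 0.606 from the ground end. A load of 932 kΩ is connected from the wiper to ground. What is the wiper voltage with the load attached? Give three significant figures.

The wiper splits the pot into (1−α)R = 26.79 kΩ above and αR = 41.21 kΩ below.
Lower section ‖ load = 39.46 kΩ.
V_wiper = 5.80 × 39.46/(26.79 + 39.46) = 3.45 V.

V ≈ 3.45 V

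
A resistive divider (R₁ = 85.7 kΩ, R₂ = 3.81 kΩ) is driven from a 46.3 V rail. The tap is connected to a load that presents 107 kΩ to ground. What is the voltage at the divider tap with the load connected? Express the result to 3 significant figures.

V_out ≈ 1.91 V

The load sits in parallel with R₂: R₂‖R_L = (3.81 × 107) / (3.81 + 107) = 3.679 kΩ.
V_out = 46.3 × 3.679 / (85.7 + 3.679) = 46.3 × 3.679/89.38 = 1.91 V.
(Unloaded it would have been 1.97 V.)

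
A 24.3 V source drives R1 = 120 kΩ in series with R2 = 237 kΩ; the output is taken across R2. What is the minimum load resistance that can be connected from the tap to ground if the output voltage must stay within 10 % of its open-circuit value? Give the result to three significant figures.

R_L(min) ≈ 717 kΩ

Output resistance R_th = R1‖R2 = (120 × 237)/357.0 = 79.66 kΩ.
The fractional drop is R_th/(R_th + R_L); requiring this ≤ 0.100 gives R_L ≥ R_th(1/0.100 − 1) = 79.66 × 9.000 = 717 kΩ.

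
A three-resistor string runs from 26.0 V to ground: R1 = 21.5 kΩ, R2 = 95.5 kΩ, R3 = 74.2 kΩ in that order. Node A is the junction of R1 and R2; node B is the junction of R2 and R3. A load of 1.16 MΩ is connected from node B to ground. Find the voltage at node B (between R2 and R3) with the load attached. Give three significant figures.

At node B, R3 is in parallel with the load: R3‖R_L = 69.74 kΩ.
Below node A the resistance is R2 + (R3‖R_L) = 165.2 kΩ, so V_A = 26.0 × 165.2/186.7 = 23.01 V.
Then V_B = V_A × (R3‖R_L)/(R2 + R3‖R_L) = 23.01 × 69.74/165.2 = 9.71 V.

V ≈ 9.71 V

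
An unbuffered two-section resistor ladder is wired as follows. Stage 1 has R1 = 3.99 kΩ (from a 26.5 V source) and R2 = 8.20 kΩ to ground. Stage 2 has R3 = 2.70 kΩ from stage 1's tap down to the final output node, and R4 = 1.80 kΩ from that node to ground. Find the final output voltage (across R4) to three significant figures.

V_out ≈ 4.47 V

Stage 2 presents R3+R4 = 4.500 kΩ as a load on stage 1's tap.
Stage 1's lower leg becomes R2‖(R3+R4) = 2.906 kΩ, so V_mid = 26.5 × 2.906/6.896 = 11.17 V.
Stage 2 is itself unloaded: V_out = V_mid × R4/(R3+R4) = 11.17 × 1.80/4.500 = 4.47 V.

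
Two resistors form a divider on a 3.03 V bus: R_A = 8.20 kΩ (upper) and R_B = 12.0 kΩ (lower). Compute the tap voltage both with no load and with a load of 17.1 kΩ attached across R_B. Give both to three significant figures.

Open-circuit: V = 3.03 × 12.0/(8.20 + 12.0) = 1.80 V.
With the load, R_B becomes R_B‖R_L = 7.052 kΩ, so V = 3.03 × 7.052/15.25 = 1.40 V.

Unloaded: 1.80 V; loaded: 1.40 V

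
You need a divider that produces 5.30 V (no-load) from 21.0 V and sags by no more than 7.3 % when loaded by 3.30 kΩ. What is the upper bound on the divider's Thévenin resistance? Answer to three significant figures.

R_th ≤ 260 Ω

Loading drop = R_th/(R_th + R_L) ≤ 0.0730, so R_th ≤ R_L · ε/(1−ε) = 3.30 kΩ × 0.0730/0.9270 = 260 Ω.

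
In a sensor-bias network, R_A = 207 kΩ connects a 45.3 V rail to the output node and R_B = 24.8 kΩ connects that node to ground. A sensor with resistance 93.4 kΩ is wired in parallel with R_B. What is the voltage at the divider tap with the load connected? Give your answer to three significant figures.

The load sits in parallel with R_B: R_B‖R_L = (24.8 × 93.4) / (24.8 + 93.4) = 19.60 kΩ.
V_out = 45.3 × 19.60 / (207 + 19.60) = 45.3 × 19.60/226.6 = 3.92 V.

V_out ≈ 3.92 V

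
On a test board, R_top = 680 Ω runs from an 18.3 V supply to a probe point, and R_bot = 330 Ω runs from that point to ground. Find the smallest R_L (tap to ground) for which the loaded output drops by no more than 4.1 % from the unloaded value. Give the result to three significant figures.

Output resistance R_th = R_top‖R_bot = (680 × 330)/1010 = 222.2 Ω.
The fractional drop is R_th/(R_th + R_L); requiring this ≤ 0.0410 gives R_L ≥ R_th(1/0.0410 − 1) = 222.2 × 23.39 = 5.20 kΩ.

R_L(min) ≈ 5.20 kΩ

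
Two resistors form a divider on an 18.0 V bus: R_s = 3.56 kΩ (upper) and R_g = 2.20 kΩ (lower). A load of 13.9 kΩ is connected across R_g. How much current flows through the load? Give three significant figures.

R_g‖R_L = 1.899 kΩ; V_out = 18.0 × 1.899/5.459 = 6.262 V.
I_L = V_out / R_L = 6.262 / 13.9 kΩ = 0.451 mA.

I_L ≈ 0.451 mA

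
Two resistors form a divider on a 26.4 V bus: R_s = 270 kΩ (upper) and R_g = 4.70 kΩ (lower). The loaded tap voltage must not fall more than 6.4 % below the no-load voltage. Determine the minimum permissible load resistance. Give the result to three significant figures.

Output resistance R_th = R_s‖R_g = (270 × 4.70)/274.7 = 4.620 kΩ.
The fractional drop is R_th/(R_th + R_L); requiring this ≤ 0.0640 gives R_L ≥ R_th(1/0.0640 − 1) = 4.620 × 14.62 = 67.6 kΩ.

R_L(min) ≈ 67.6 kΩ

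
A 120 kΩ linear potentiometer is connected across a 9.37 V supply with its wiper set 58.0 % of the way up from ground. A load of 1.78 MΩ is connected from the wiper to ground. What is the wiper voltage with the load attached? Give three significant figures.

V ≈ 5.35 V

The wiper splits the pot into (1−α)R = 50.40 kΩ above and αR = 69.60 kΩ below.
Lower section ‖ load = 66.98 kΩ.
V_wiper = 9.37 × 66.98/(50.40 + 66.98) = 5.35 V.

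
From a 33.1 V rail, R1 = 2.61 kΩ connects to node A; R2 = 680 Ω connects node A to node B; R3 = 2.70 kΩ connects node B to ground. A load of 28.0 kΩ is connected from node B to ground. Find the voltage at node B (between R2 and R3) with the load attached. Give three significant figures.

V ≈ 14.2 V

At node B, R3 is in parallel with the load: R3‖R_L = 2463 Ω.
Below node A the resistance is R2 + (R3‖R_L) = 3143 Ω, so V_A = 33.1 × 3143/5753 = 18.08 V.
Then V_B = V_A × (R3‖R_L)/(R2 + R3‖R_L) = 18.08 × 2463/3143 = 14.2 V.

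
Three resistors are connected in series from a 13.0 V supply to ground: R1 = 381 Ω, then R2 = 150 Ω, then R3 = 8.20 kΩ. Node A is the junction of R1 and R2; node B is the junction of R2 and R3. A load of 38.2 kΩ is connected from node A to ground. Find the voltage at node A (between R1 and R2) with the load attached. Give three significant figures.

Below node A the series string R2+R3 = 8350 Ω sits in parallel with the 38200 Ω load: 6852 Ω.
V_A = 13.0 × 6852/(381 + 6852) = 12.3 V.

V ≈ 12.3 V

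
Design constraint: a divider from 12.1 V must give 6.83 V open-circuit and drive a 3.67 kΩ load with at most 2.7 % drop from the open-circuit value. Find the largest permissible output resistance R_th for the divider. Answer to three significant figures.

Loading drop = R_th/(R_th + R_L) ≤ 0.0270, so R_th ≤ R_L · ε/(1−ε) = 3.67 kΩ × 0.0270/0.9730 = 102 Ω.
(Any R1, R2 with R2/(R1+R2) = 0.564 and R1‖R2 ≤ 102 Ω will meet the spec.)

R_th ≤ 102 Ω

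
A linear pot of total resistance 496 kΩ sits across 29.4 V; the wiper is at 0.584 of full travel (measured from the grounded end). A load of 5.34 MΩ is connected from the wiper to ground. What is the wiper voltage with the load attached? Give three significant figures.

The wiper splits the pot into (1−α)R = 206.3 kΩ above and αR = 289.7 kΩ below.
Lower section ‖ load = 274.8 kΩ.
V_wiper = 29.4 × 274.8/(206.3 + 274.8) = 16.8 V.

V ≈ 16.8 V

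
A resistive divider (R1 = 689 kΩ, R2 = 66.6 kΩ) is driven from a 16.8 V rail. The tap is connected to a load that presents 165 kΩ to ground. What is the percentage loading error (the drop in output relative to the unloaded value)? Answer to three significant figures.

26.9 %

The divider's output (Thévenin) resistance is R1‖R2 = 60.73 kΩ.
Fractional drop under load = R_th/(R_th + R_L) = 60.73 / (60.73 + 165) = 0.2690.
So the output falls by 26.9 %.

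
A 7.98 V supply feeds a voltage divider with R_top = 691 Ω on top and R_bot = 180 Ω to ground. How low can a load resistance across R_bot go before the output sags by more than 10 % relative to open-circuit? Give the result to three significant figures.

Output resistance R_th = R_top‖R_bot = (691 × 180)/871.0 = 142.8 Ω.
The fractional drop is R_th/(R_th + R_L); requiring this ≤ 0.100 gives R_L ≥ R_th(1/0.100 − 1) = 142.8 × 9.000 = 1.29 kΩ.

R_L(min) ≈ 1.29 kΩ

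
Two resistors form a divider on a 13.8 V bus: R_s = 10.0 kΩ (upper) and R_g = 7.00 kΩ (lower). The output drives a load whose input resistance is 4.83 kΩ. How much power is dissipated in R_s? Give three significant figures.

P ≈ 11.5 mW

Total resistance from the source is R_s + (R_g‖R_L) = 12.86 kΩ, so I = 13.8/12.86 kΩ = 1.073 mA.
P = I²·R_s = (1.073 mA)² × 10.0 kΩ = 11.5 mW.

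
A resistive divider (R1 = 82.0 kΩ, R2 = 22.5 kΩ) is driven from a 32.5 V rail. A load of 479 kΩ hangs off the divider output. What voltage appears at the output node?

The load sits in parallel with R2: R2‖R_L = (22.5 × 479) / (22.5 + 479) = 21.49 kΩ.
V_out = 32.5 × 21.49 / (82.0 + 21.49) = 32.5 × 21.49/103.5 = 6.75 V.
(Unloaded it would have been 7.00 V.)

V_out ≈ 6.75 V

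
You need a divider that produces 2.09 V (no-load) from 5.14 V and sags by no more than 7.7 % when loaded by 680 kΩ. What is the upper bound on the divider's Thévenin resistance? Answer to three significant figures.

R_th ≤ 56.7 kΩ

Loading drop = R_th/(R_th + R_L) ≤ 0.0770, so R_th ≤ R_L · ε/(1−ε) = 680 kΩ × 0.0770/0.9230 = 56.7 kΩ.
(Any R1, R2 with R2/(R1+R2) = 0.407 and R1‖R2 ≤ 56.7 kΩ will meet the spec.)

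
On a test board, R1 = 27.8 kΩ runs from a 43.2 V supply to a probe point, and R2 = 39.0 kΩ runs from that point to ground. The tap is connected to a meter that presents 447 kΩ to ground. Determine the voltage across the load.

V_out ≈ 24.3 V

The load sits in parallel with R2: R2‖R_L = (39.0 × 447) / (39.0 + 447) = 35.87 kΩ.
V_out = 43.2 × 35.87 / (27.8 + 35.87) = 43.2 × 35.87/63.67 = 24.3 V.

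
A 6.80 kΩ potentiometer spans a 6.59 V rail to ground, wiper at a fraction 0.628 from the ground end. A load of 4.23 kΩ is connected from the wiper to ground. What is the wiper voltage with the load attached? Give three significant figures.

The wiper splits the pot into (1−α)R = 2.530 kΩ above and αR = 4.270 kΩ below.
Lower section ‖ load = 2.125 kΩ.
V_wiper = 6.59 × 2.125/(2.530 + 2.125) = 3.01 V.

V ≈ 3.01 V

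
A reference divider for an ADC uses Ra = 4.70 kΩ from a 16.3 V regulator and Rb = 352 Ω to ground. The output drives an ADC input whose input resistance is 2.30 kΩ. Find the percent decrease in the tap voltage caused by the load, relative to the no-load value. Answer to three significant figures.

Unloaded V = 16.3 × 352/5052 = 1.1357 V.
Loaded: Rb‖R_L = 305.3 Ω, giving V = 16.3 × 305.3/5005 = 0.99416 V.
Drop = (1.1357 − 0.99416) / 1.1357 = 12.5 %.

12.5 %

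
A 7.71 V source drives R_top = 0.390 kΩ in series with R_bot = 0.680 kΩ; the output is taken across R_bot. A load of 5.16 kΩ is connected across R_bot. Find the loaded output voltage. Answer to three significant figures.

V_out ≈ 4.68 V

The load sits in parallel with R_bot: R_bot‖R_L = (680 × 5160) / (680 + 5160) = 600.8 Ω.
V_out = 7.71 × 600.8 / (390 + 600.8) = 7.71 × 600.8/990.8 = 4.68 V.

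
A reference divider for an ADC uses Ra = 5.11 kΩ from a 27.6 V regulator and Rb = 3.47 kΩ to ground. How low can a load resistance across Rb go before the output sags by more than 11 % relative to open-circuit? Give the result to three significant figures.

R_L(min) ≈ 16.7 kΩ

Output resistance R_th = Ra‖Rb = (5.11 × 3.47)/8.580 = 2.067 kΩ.
The fractional drop is R_th/(R_th + R_L); requiring this ≤ 0.110 gives R_L ≥ R_th(1/0.110 − 1) = 2.067 × 8.091 = 16.7 kΩ.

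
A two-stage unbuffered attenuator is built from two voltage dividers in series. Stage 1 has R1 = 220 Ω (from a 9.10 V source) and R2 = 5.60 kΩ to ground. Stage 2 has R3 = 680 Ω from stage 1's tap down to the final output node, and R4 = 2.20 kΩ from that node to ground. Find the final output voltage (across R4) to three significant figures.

V_out ≈ 6.23 V

Stage 2 presents R3+R4 = 2880 Ω as a load on stage 1's tap.
Stage 1's lower leg becomes R2‖(R3+R4) = 1902 Ω, so V_mid = 9.10 × 1902/2122 = 8.157 V.
Stage 2 is itself unloaded: V_out = V_mid × R4/(R3+R4) = 8.157 × 2200/2880 = 6.23 V.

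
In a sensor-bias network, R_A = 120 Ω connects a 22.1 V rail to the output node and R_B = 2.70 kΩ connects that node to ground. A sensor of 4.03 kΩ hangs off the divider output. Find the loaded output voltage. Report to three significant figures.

V_out ≈ 20.6 V

The load sits in parallel with R_B: R_B‖R_L = (2700 × 4030) / (2700 + 4030) = 1617 Ω.
V_out = 22.1 × 1617 / (120 + 1617) = 22.1 × 1617/1737 = 20.6 V.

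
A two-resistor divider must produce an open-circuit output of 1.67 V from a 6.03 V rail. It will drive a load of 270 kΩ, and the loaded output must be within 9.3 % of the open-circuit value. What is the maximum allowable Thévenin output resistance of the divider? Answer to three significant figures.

Loading drop = R_th/(R_th + R_L) ≤ 0.0930, so R_th ≤ R_L · ε/(1−ε) = 270 kΩ × 0.0930/0.9070 = 27.7 kΩ.

R_th ≤ 27.7 kΩ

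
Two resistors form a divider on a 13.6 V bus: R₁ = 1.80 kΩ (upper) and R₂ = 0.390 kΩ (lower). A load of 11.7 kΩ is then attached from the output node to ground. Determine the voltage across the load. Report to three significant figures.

V_out ≈ 2.36 V

The load sits in parallel with R₂: R₂‖R_L = (390 × 11700) / (390 + 11700) = 377.4 Ω.
V_out = 13.6 × 377.4 / (1800 + 377.4) = 13.6 × 377.4/2177 = 2.36 V.
(Unloaded it would have been 2.42 V.)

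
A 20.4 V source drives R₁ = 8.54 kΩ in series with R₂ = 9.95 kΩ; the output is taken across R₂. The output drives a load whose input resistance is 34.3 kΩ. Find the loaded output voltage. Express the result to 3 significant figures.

The load sits in parallel with R₂: R₂‖R_L = (9.95 × 34.3) / (9.95 + 34.3) = 7.713 kΩ.
V_out = 20.4 × 7.713 / (8.54 + 7.713) = 20.4 × 7.713/16.25 = 9.68 V.

V_out ≈ 9.68 V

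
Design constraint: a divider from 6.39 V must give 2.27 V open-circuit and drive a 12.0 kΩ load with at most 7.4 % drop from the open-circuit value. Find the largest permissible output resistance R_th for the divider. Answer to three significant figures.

Loading drop = R_th/(R_th + R_L) ≤ 0.0740, so R_th ≤ R_L · ε/(1−ε) = 12.0 kΩ × 0.0740/0.9260 = 959 Ω.

R_th ≤ 959 Ω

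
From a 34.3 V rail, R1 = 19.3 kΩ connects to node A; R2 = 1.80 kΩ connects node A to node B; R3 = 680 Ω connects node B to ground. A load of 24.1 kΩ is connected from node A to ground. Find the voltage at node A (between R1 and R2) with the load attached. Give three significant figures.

V ≈ 3.58 V

Below node A the series string R2+R3 = 2480 Ω sits in parallel with the 24100 Ω load: 2249 Ω.
V_A = 34.3 × 2249/(19300 + 2249) = 3.58 V.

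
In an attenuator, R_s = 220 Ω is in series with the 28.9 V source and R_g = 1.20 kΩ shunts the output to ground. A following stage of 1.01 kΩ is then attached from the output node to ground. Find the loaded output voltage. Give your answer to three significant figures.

V_out ≈ 20.6 V

The load sits in parallel with R_g: R_g‖R_L = (1200 × 1010) / (1200 + 1010) = 548.4 Ω.
V_out = 28.9 × 548.4 / (220 + 548.4) = 28.9 × 548.4/768.4 = 20.6 V.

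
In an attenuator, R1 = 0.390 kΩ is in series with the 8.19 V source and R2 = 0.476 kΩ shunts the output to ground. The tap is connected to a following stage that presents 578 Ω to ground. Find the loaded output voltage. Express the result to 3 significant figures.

V_out ≈ 3.28 V

The load sits in parallel with R2: R2‖R_L = (476 × 578) / (476 + 578) = 261.0 Ω.
V_out = 8.19 × 261.0 / (390 + 261.0) = 8.19 × 261.0/651.0 = 3.28 V.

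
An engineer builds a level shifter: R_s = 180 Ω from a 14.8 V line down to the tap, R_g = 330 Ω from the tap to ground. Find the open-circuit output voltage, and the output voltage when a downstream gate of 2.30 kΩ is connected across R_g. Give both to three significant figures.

Open-circuit: V = 14.8 × 330/(180 + 330) = 9.58 V.
With the load, R_g becomes R_g‖R_L = 288.6 Ω, so V = 14.8 × 288.6/468.6 = 9.11 V.

Unloaded: 9.58 V; loaded: 9.11 V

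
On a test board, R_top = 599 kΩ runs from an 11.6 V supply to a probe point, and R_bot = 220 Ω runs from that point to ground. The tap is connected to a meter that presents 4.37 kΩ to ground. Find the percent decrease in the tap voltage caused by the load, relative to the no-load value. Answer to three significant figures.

The divider's output (Thévenin) resistance is R_top‖R_bot = 219.9 Ω.
Fractional drop under load = R_th/(R_th + R_L) = 219.9 / (219.9 + 4370) = 0.04791.
So the output falls by 4.79 %.

4.79 %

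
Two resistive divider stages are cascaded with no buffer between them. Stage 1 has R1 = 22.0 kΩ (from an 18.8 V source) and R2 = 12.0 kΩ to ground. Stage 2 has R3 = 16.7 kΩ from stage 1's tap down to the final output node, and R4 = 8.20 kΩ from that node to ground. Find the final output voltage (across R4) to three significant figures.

Stage 2 presents R3+R4 = 24.90 kΩ as a load on stage 1's tap.
Stage 1's lower leg becomes R2‖(R3+R4) = 8.098 kΩ, so V_mid = 18.8 × 8.098/30.10 = 5.058 V.
Stage 2 is itself unloaded: V_out = V_mid × R4/(R3+R4) = 5.058 × 8.20/24.90 = 1.67 V.

V_out ≈ 1.67 V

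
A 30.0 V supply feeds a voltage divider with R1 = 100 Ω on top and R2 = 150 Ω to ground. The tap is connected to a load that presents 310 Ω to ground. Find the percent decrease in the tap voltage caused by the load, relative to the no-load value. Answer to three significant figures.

16.2 %

Unloaded V = 30.0 × 150/250.0 = 18.00 V.
Loaded: R2‖R_L = 101.1 Ω, giving V = 30.0 × 101.1/201.1 = 15.08 V.
Drop = (18.00 − 15.08) / 18.00 = 16.2 %.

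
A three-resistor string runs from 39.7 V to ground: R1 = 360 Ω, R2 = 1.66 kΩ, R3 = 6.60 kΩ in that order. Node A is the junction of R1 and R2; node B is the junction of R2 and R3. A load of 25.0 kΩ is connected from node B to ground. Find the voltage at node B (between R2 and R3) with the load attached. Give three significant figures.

V ≈ 28.6 V

At node B, R3 is in parallel with the load: R3‖R_L = 5222 Ω.
Below node A the resistance is R2 + (R3‖R_L) = 6882 Ω, so V_A = 39.7 × 6882/7242 = 37.73 V.
Then V_B = V_A × (R3‖R_L)/(R2 + R3‖R_L) = 37.73 × 5222/6882 = 28.6 V.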